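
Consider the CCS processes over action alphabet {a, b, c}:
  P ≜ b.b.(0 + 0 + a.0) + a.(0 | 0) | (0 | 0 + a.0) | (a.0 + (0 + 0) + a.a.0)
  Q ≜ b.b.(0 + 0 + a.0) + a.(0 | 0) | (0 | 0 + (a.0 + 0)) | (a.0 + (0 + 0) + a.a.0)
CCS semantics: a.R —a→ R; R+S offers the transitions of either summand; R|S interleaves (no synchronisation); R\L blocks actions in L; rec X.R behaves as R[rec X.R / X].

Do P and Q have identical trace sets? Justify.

P's transition system — 15 states:
  u0 = b.b.(0 + 0 + a.0) + a.(0 | 0) | (0 | 0 + a.0) | (a.0 + (0 + 0) + a.a.0) :: --a--▸ u1, --a--▸ u2, --a--▸ u3, --a--▸ u4, --b--▸ u5
  u1 = 0 | 0 | (0 | 0 + a.0) | (a.0 + (0 + 0) + a.a.0) :: --a--▸ u6, --a--▸ u7, --a--▸ u8
  u2 = a.(0 | 0) | (0 | 0 + a.0) | 0 :: --a--▸ u6, --a--▸ u9
  u3 = a.(0 | 0) | (0 | 0 + a.0) | a.0 :: --a--▸ u10, --a--▸ u2, --a--▸ u7
  u4 = a.(0 | 0) | 0 | (a.0 + (0 + 0) + a.a.0) :: --a--▸ u10, --a--▸ u8, --a--▸ u9
  u5 = b.(0 + 0 + a.0) :: --b--▸ u11
  u6 = 0 | 0 | (0 | 0 + a.0) | 0 :: --a--▸ u12
  u7 = 0 | 0 | (0 | 0 + a.0) | a.0 :: --a--▸ u13, --a--▸ u6
  u8 = 0 | 0 | 0 | (a.0 + (0 + 0) + a.a.0) :: --a--▸ u12, --a--▸ u13
  u9 = a.(0 | 0) | 0 | 0 :: --a--▸ u12
  u10 = a.(0 | 0) | 0 | a.0 :: --a--▸ u13, --a--▸ u9
  u11 = 0 + 0 + a.0 :: --a--▸ u14
  u12 = 0 | 0 | 0 | 0 :: stopped
  u13 = 0 | 0 | 0 | a.0 :: --a--▸ u12
  u14 = 0 :: stopped
Q's transition system — 15 states:
  v0 = b.b.(0 + 0 + a.0) + a.(0 | 0) | (0 | 0 + (a.0 + 0)) | (a.0 + (0 + 0) + a.a.0) :: --a--▸ v1, --a--▸ v2, --a--▸ v3, --a--▸ v4, --b--▸ v5
  v1 = 0 | 0 | (0 | 0 + (a.0 + 0)) | (a.0 + (0 + 0) + a.a.0) :: --a--▸ v6, --a--▸ v7, --a--▸ v8
  v2 = a.(0 | 0) | (0 | 0 + (a.0 + 0)) | 0 :: --a--▸ v6, --a--▸ v9
  v3 = a.(0 | 0) | (0 | 0 + (a.0 + 0)) | a.0 :: --a--▸ v10, --a--▸ v2, --a--▸ v7
  v4 = a.(0 | 0) | 0 | (a.0 + (0 + 0) + a.a.0) :: --a--▸ v10, --a--▸ v8, --a--▸ v9
  v5 = b.(0 + 0 + a.0) :: --b--▸ v11
  v6 = 0 | 0 | (0 | 0 + (a.0 + 0)) | 0 :: --a--▸ v12
  v7 = 0 | 0 | (0 | 0 + (a.0 + 0)) | a.0 :: --a--▸ v13, --a--▸ v6
  v8 = 0 | 0 | 0 | (a.0 + (0 + 0) + a.a.0) :: --a--▸ v12, --a--▸ v13
  v9 = a.(0 | 0) | 0 | 0 :: --a--▸ v12
  v10 = a.(0 | 0) | 0 | a.0 :: --a--▸ v13, --a--▸ v9
  v11 = 0 + 0 + a.0 :: --a--▸ v14
  v12 = 0 | 0 | 0 | 0 :: stopped
  v13 = 0 | 0 | 0 | a.0 :: --a--▸ v12
  v14 = 0 :: stopped
Coarsest stable partition (strong bisimilarity classes):
  B0 = {u0, v0}
  B1 = {u1, u4, v1, v4}
  B2 = {u11, u13, u6, u9, v11, v13, v6, v9}
  B3 = {u12, u14, v12, v14}
  B4 = {u8, v8}
  B5 = {u10, u2, u7, v10, v2, v7}
  B6 = {u5, v5}
  B7 = {u3, v3}
u0 ∈ B0, v0 ∈ B0 → same block
Bisimilar ⇒ trace-equivalent.

traces(P) = traces(Q)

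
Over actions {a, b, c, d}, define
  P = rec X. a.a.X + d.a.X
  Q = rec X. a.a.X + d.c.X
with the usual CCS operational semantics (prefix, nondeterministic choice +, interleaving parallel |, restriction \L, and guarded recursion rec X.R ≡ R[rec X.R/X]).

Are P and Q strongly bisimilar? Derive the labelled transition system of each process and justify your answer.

P ≁ Q

Reachable graph of P (2 states):
  u0 = rec X. a.a.X + d.a.X :: —a→ u1, —d→ u1
  u1 = a.(rec X. a.a.X + d.a.X) :: —a→ u0
Reachable graph of Q (3 states):
  v0 = rec X. a.a.X + d.c.X :: —a→ v1, —d→ v2
  v1 = a.(rec X. a.a.X + d.c.X) :: —a→ v0
  v2 = c.(rec X. a.a.X + d.c.X) :: —c→ v0
Bisimilarity quotient blocks:
  B0 = {u0}
  B1 = {u1}
  B2 = {v0}
  B3 = {v1}
  B4 = {v2}
u0 ∈ B0, v0 ∈ B2 → different blocks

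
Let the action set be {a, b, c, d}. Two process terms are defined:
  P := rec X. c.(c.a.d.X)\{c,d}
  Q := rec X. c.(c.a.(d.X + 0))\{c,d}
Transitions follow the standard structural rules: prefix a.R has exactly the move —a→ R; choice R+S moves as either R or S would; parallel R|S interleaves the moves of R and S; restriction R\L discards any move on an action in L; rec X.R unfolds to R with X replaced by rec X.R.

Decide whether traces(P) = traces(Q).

LTS(P): 2 reachable states
  s0 = rec X. c.(c.a.d.X)\{c,d} ⊢ ··c··> s1
  s1 = (c.a.d.(rec X. c.(c.a.d.X)\{c,d}))\{c,d} ⊢ deadlocked
LTS(Q): 2 reachable states
  t0 = rec X. c.(c.a.(d.X + 0))\{c,d} ⊢ ··c··> t1
  t1 = (c.a.(d.(rec X. c.(c.a.(d.X + 0))\{c,d}) + 0))\{c,d} ⊢ deadlocked
Bisimilarity quotient blocks:
  B0 = {s0, t0}
  B1 = {s1, t1}
s0 ∈ B0, t0 ∈ B0 → same block
Bisimilar ⇒ trace-equivalent.

YES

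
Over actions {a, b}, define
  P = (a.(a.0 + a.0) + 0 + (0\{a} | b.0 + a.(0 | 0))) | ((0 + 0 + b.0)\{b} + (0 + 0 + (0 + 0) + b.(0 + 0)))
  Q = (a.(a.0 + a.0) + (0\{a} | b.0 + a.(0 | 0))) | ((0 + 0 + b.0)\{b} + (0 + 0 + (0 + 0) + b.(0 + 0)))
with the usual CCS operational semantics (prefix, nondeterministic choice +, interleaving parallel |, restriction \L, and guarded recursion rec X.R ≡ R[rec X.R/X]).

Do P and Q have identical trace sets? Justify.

YES

LTS(P): 10 reachable states
  p0 = (a.(a.0 + a.0) + 0 + (0\{a} | b.0 + a.(0 | 0))) | ((0 + 0 + b.0)\{b} + (0 + 0 + (0 + 0) + b.(0 + 0))) | ··a··> p1, ··a··> p2, ··b··> p3, ··b··> p4
  p1 = (a.0 + a.0) | ((0 + 0 + b.0)\{b} + (0 + 0 + (0 + 0) + b.(0 + 0))) | ··a··> p5, ··b··> p6
  p2 = 0 | 0 | ((0 + 0 + b.0)\{b} + (0 + 0 + (0 + 0) + b.(0 + 0))) | ··b··> p7
  p3 = (a.(a.0 + a.0) + 0 + (0\{a} | b.0 + a.(0 | 0))) | (0 + 0) | ··a··> p6, ··a··> p7, ··b··> p8
  p4 = 0\{a} | 0 | ((0 + 0 + b.0)\{b} + (0 + 0 + (0 + 0) + b.(0 + 0))) | ··b··> p8
  p5 = 0 | ((0 + 0 + b.0)\{b} + (0 + 0 + (0 + 0) + b.(0 + 0))) | ··b··> p9
  p6 = (a.0 + a.0) | (0 + 0) | ··a··> p9
  p7 = 0 | 0 | (0 + 0) | (no moves)
  p8 = 0\{a} | 0 | (0 + 0) | (no moves)
  p9 = 0 | (0 + 0) | (no moves)
LTS(Q): 10 reachable states
  q0 = (a.(a.0 + a.0) + (0\{a} | b.0 + a.(0 | 0))) | ((0 + 0 + b.0)\{b} + (0 + 0 + (0 + 0) + b.(0 + 0))) | ··a··> q1, ··a··> q2, ··b··> q3, ··b··> q4
  q1 = (a.0 + a.0) | ((0 + 0 + b.0)\{b} + (0 + 0 + (0 + 0) + b.(0 + 0))) | ··a··> q5, ··b··> q6
  q2 = 0 | 0 | ((0 + 0 + b.0)\{b} + (0 + 0 + (0 + 0) + b.(0 + 0))) | ··b··> q7
  q3 = (a.(a.0 + a.0) + (0\{a} | b.0 + a.(0 | 0))) | (0 + 0) | ··a··> q6, ··a··> q7, ··b··> q8
  q4 = 0\{a} | 0 | ((0 + 0 + b.0)\{b} + (0 + 0 + (0 + 0) + b.(0 + 0))) | ··b··> q8
  q5 = 0 | ((0 + 0 + b.0)\{b} + (0 + 0 + (0 + 0) + b.(0 + 0))) | ··b··> q9
  q6 = (a.0 + a.0) | (0 + 0) | ··a··> q9
  q7 = 0 | 0 | (0 + 0) | (no moves)
  q8 = 0\{a} | 0 | (0 + 0) | (no moves)
  q9 = 0 | (0 + 0) | (no moves)
Bisimilarity quotient blocks:
  B0 = {p0, q0}
  B1 = {p1, q1}
  B2 = {p2, p4, p5, q2, q4, q5}
  B3 = {p7, p8, p9, q7, q8, q9}
  B4 = {p6, q6}
  B5 = {p3, q3}
p0 ∈ B0, q0 ∈ B0 → same block
Bisimilar ⇒ trace-equivalent.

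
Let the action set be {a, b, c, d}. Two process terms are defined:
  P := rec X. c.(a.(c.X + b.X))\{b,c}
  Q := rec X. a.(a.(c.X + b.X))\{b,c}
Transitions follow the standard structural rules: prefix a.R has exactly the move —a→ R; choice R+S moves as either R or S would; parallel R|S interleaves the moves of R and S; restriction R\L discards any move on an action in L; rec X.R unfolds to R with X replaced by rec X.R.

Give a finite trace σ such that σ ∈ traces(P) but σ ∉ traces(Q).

P's transition system — 3 states:
  u0 = rec X. c.(a.(c.X + b.X))\{b,c} → ··c··> u1
  u1 = (a.(c.(rec X. c.(a.(c.X + b.X))\{b,c}) + b.(rec X. c.(a.(c.X + b.X))\{b,c})))\{b,c} → ··a··> u2
  u2 = (c.(rec X. c.(a.(c.X + b.X))\{b,c}) + b.(rec X. c.(a.(c.X + b.X))\{b,c}))\{b,c} → deadlocked
Q's transition system — 3 states:
  v0 = rec X. a.(a.(c.X + b.X))\{b,c} → ··a··> v1
  v1 = (a.(c.(rec X. a.(a.(c.X + b.X))\{b,c}) + b.(rec X. a.(a.(c.X + b.X))\{b,c})))\{b,c} → ··a··> v2
  v2 = (c.(rec X. a.(a.(c.X + b.X))\{b,c}) + b.(rec X. a.(a.(c.X + b.X))\{b,c}))\{b,c} → deadlocked
Trace ⟨c⟩ through P, begin at {u0}:
  [1] c ⇒ {u1}
  P completes σ.
Trace ⟨c⟩ through Q, begin at {v0}:
  [1] c ⇒ ∅ (Q stuck)

c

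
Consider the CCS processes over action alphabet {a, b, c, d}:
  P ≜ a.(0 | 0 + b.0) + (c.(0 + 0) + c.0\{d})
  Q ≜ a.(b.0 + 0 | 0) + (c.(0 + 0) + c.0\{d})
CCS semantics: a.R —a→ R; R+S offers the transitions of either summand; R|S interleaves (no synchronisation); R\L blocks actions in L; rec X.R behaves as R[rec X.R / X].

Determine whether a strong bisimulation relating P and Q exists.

P's transition system — 5 states:
  u0 = a.(0 | 0 + b.0) + (c.(0 + 0) + c.0\{d}) ⊢ ··a··> u1, ··c··> u2, ··c··> u3
  u1 = 0 | 0 + b.0 ⊢ ··b··> u4
  u2 = 0 + 0 ⊢ (no moves)
  u3 = 0\{d} ⊢ (no moves)
  u4 = 0 ⊢ (no moves)
Q's transition system — 5 states:
  v0 = a.(b.0 + 0 | 0) + (c.(0 + 0) + c.0\{d}) ⊢ ··a··> v1, ··c··> v2, ··c··> v3
  v1 = b.0 + 0 | 0 ⊢ ··b··> v4
  v2 = 0 + 0 ⊢ (no moves)
  v3 = 0\{d} ⊢ (no moves)
  v4 = 0 ⊢ (no moves)
Bisimilarity quotient blocks:
  B0 = {u0, v0}
  B1 = {u2, u3, u4, v2, v3, v4}
  B2 = {u1, v1}
u0 ∈ B0, v0 ∈ B0 → same block

YES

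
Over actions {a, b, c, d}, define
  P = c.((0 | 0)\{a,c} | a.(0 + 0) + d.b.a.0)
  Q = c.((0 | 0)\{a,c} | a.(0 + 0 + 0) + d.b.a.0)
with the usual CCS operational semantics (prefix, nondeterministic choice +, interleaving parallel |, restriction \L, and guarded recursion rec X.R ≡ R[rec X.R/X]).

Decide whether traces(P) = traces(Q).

traces(P) = traces(Q)

LTS(P): 6 reachable states
  s0 = c.((0 | 0)\{a,c} | a.(0 + 0) + d.b.a.0) ⊢ —c→ s1
  s1 = (0 | 0)\{a,c} | a.(0 + 0) + d.b.a.0 ⊢ —a→ s2, —d→ s3
  s2 = (0 | 0)\{a,c} | (0 + 0) ⊢ ·
  s3 = b.a.0 ⊢ —b→ s4
  s4 = a.0 ⊢ —a→ s5
  s5 = 0 ⊢ ·
LTS(Q): 6 reachable states
  t0 = c.((0 | 0)\{a,c} | a.(0 + 0 + 0) + d.b.a.0) ⊢ —c→ t1
  t1 = (0 | 0)\{a,c} | a.(0 + 0 + 0) + d.b.a.0 ⊢ —a→ t2, —d→ t3
  t2 = (0 | 0)\{a,c} | (0 + 0 + 0) ⊢ ·
  t3 = b.a.0 ⊢ —b→ t4
  t4 = a.0 ⊢ —a→ t5
  t5 = 0 ⊢ ·
Coarsest stable partition (strong bisimilarity classes):
  B0 = {s0, t0}
  B1 = {s1, t1}
  B2 = {s3, t3}
  B3 = {s4, t4}
  B4 = {s2, s5, t2, t5}
s0 ∈ B0, t0 ∈ B0 → same block
Bisimilar ⇒ trace-equivalent.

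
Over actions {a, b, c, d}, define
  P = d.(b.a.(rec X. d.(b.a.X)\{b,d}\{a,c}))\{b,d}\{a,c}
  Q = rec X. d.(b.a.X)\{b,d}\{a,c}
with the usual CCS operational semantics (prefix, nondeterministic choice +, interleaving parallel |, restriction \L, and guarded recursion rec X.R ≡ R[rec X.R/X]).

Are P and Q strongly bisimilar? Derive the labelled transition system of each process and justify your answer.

LTS(P): 2 reachable states
  m0 = d.(b.a.(rec X. d.(b.a.X)\{b,d}\{a,c}))\{b,d}\{a,c} ⊢ —d→ m1
  m1 = (b.a.(rec X. d.(b.a.X)\{b,d}\{a,c}))\{b,d}\{a,c} ⊢ deadlocked
LTS(Q): 2 reachable states
  n0 = rec X. d.(b.a.X)\{b,d}\{a,c} ⊢ —d→ n1
  n1 = (b.a.(rec X. d.(b.a.X)\{b,d}\{a,c}))\{b,d}\{a,c} ⊢ deadlocked
Bisimilarity quotient blocks:
  B0 = {m0, n0}
  B1 = {m1, n1}
m0 ∈ B0, n0 ∈ B0 → same block

P ~ Q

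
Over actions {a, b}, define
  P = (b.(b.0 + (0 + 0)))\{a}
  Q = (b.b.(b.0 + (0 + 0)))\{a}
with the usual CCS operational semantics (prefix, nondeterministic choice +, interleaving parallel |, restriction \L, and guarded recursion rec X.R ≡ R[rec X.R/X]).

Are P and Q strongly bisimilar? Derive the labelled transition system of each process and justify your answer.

LTS(P): 3 reachable states
  s0 = (b.(b.0 + (0 + 0)))\{a} ⊢ =b=> s1
  s1 = (b.0 + (0 + 0))\{a} ⊢ =b=> s2
  s2 = 0\{a} ⊢ stopped
LTS(Q): 4 reachable states
  t0 = (b.b.(b.0 + (0 + 0)))\{a} ⊢ =b=> t1
  t1 = (b.(b.0 + (0 + 0)))\{a} ⊢ =b=> t2
  t2 = (b.0 + (0 + 0))\{a} ⊢ =b=> t3
  t3 = 0\{a} ⊢ stopped
Bisimilarity quotient blocks:
  B0 = {s0, t1}
  B1 = {s1, t2}
  B2 = {s2, t3}
  B3 = {t0}
s0 ∈ B0, t0 ∈ B3 → different blocks

P ≁ Q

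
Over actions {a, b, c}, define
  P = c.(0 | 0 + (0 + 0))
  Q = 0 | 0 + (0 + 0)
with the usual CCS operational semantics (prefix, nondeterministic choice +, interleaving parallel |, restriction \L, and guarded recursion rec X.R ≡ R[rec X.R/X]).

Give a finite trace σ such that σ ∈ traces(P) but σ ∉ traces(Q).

P's transition system — 2 states:
  s0 = c.(0 | 0 + (0 + 0)) ⊢ --c--▸ s1
  s1 = 0 | 0 + (0 + 0) ⊢ (no moves)
Q's transition system — 1 states:
  t0 = 0 | 0 + (0 + 0) ⊢ (no moves)
Run σ = ⟨c⟩ on P: start {s0}
  after c @ step 1: {s1}
  — P admits the full trace.
Run σ = ⟨c⟩ on Q: start {t0}
  after c @ step 1: ∅ (Q stuck)

c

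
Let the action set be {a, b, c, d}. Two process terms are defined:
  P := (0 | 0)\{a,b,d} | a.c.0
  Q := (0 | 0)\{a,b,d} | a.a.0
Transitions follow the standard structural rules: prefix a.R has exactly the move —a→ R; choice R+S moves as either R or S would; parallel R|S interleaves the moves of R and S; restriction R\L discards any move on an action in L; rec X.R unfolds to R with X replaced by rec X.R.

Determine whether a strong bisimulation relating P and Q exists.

LTS(P): 3 reachable states
  m0 = (0 | 0)\{a,b,d} | a.c.0 | -a-> m1
  m1 = (0 | 0)\{a,b,d} | c.0 | -c-> m2
  m2 = (0 | 0)\{a,b,d} | 0 | (no moves)
LTS(Q): 3 reachable states
  n0 = (0 | 0)\{a,b,d} | a.a.0 | -a-> n1
  n1 = (0 | 0)\{a,b,d} | a.0 | -a-> n2
  n2 = (0 | 0)\{a,b,d} | 0 | (no moves)
Coarsest stable partition (strong bisimilarity classes):
  B0 = {m0}
  B1 = {m1}
  B2 = {m2, n2}
  B3 = {n0}
  B4 = {n1}
m0 ∈ B0, n0 ∈ B3 → different blocks

NO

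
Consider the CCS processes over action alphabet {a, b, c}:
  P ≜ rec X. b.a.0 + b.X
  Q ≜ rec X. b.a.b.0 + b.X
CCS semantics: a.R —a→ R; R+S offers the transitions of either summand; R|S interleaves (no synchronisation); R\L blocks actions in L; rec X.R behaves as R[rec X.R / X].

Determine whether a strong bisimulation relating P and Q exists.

NO

LTS(P): 3 reachable states
  u0 = rec X. b.a.0 + b.X ⊢ ··b··> u0, ··b··> u1
  u1 = a.0 ⊢ ··a··> u2
  u2 = 0 ⊢ (no moves)
LTS(Q): 4 reachable states
  v0 = rec X. b.a.b.0 + b.X ⊢ ··b··> v0, ··b··> v1
  v1 = a.b.0 ⊢ ··a··> v2
  v2 = b.0 ⊢ ··b··> v3
  v3 = 0 ⊢ (no moves)
Coarsest stable partition (strong bisimilarity classes):
  B0 = {u0}
  B1 = {u1}
  B2 = {u2, v3}
  B3 = {v0}
  B4 = {v1}
  B5 = {v2}
u0 ∈ B0, v0 ∈ B3 → different blocks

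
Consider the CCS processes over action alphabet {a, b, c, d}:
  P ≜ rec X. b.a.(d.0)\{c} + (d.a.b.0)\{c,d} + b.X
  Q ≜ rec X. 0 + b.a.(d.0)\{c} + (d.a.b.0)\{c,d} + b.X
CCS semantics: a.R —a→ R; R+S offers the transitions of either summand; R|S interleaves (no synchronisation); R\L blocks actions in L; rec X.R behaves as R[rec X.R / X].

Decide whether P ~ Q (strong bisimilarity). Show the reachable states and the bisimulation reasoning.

YES

Reachable graph of P (4 states):
  u0 = rec X. b.a.(d.0)\{c} + (d.a.b.0)\{c,d} + b.X | —b→ u0, —b→ u1
  u1 = a.(d.0)\{c} | —a→ u2
  u2 = (d.0)\{c} | —d→ u3
  u3 = 0\{c} | stopped
Reachable graph of Q (4 states):
  v0 = rec X. 0 + b.a.(d.0)\{c} + (d.a.b.0)\{c,d} + b.X | —b→ v0, —b→ v1
  v1 = a.(d.0)\{c} | —a→ v2
  v2 = (d.0)\{c} | —d→ v3
  v3 = 0\{c} | stopped
Coarsest stable partition (strong bisimilarity classes):
  B0 = {u0, v0}
  B1 = {u1, v1}
  B2 = {u2, v2}
  B3 = {u3, v3}
u0 ∈ B0, v0 ∈ B0 → same block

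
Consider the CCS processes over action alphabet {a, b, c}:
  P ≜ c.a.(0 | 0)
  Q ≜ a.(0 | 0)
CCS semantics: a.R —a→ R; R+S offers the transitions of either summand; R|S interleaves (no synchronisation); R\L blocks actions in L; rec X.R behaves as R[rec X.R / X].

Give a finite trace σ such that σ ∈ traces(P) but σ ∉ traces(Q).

c

Reachable graph of P (3 states):
  p0 = c.a.(0 | 0) ⊢ ··c··> p1
  p1 = a.(0 | 0) ⊢ ··a··> p2
  p2 = 0 | 0 ⊢ (no moves)
Reachable graph of Q (2 states):
  q0 = a.(0 | 0) ⊢ ··a··> q1
  q1 = 0 | 0 ⊢ (no moves)
Executing c from P (initial set {p0}):
  after c @ step 1: {p1}
  — P admits the full trace.
Executing c from Q (initial set {q0}):
  after c @ step 1: ∅  — Q cannot continue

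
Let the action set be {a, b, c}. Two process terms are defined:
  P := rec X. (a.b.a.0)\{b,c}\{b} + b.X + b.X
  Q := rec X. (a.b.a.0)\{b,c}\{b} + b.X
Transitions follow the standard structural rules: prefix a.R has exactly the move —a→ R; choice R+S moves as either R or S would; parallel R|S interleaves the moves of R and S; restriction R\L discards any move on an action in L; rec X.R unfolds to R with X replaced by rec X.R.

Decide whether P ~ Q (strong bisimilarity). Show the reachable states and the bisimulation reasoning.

LTS(P): 2 reachable states
  u0 = rec X. (a.b.a.0)\{b,c}\{b} + b.X + b.X :: ··a··> u1, ··b··> u0
  u1 = (b.a.0)\{b,c}\{b} :: deadlocked
LTS(Q): 2 reachable states
  v0 = rec X. (a.b.a.0)\{b,c}\{b} + b.X :: ··a··> v1, ··b··> v0
  v1 = (b.a.0)\{b,c}\{b} :: deadlocked
Bisimilarity quotient blocks:
  B0 = {u0, v0}
  B1 = {u1, v1}
u0 ∈ B0, v0 ∈ B0 → same block

P ~ Q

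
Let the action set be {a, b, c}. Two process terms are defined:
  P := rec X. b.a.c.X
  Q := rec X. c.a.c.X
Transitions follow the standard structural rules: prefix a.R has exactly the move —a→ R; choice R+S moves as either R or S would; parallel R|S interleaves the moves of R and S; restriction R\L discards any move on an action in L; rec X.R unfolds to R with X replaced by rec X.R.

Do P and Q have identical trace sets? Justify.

trace-distinct — witness ⟨b⟩

Reachable graph of P (3 states):
  p0 = rec X. b.a.c.X :: =b=> p1
  p1 = a.c.(rec X. b.a.c.X) :: =a=> p2
  p2 = c.(rec X. b.a.c.X) :: =c=> p0
Reachable graph of Q (3 states):
  q0 = rec X. c.a.c.X :: =c=> q1
  q1 = a.c.(rec X. c.a.c.X) :: =a=> q2
  q2 = c.(rec X. c.a.c.X) :: =c=> q0
Run σ = ⟨b⟩ on P: start {p0}
  [1] b ⇒ {p1}
  P completes σ.
Run σ = ⟨b⟩ on Q: start {q0}
  [1] b ⇒ ∅ (Q stuck)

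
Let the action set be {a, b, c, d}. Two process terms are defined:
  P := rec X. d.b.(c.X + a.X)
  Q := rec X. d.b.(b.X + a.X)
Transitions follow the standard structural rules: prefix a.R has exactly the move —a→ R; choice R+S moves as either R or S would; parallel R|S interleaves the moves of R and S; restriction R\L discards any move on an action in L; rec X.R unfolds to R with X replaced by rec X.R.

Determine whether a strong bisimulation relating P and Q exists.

not bisimilar

P's transition system — 3 states:
  m0 = rec X. d.b.(c.X + a.X) ⊢ —d→ m1
  m1 = b.(c.(rec X. d.b.(c.X + a.X)) + a.(rec X. d.b.(c.X + a.X))) ⊢ —b→ m2
  m2 = c.(rec X. d.b.(c.X + a.X)) + a.(rec X. d.b.(c.X + a.X)) ⊢ —a→ m0, —c→ m0
Q's transition system — 3 states:
  n0 = rec X. d.b.(b.X + a.X) ⊢ —d→ n1
  n1 = b.(b.(rec X. d.b.(b.X + a.X)) + a.(rec X. d.b.(b.X + a.X))) ⊢ —b→ n2
  n2 = b.(rec X. d.b.(b.X + a.X)) + a.(rec X. d.b.(b.X + a.X)) ⊢ —a→ n0, —b→ n0
Partition-refinement fixed point:
  B0 = {m0}
  B1 = {m1}
  B2 = {m2}
  B3 = {n0}
  B4 = {n1}
  B5 = {n2}
m0 ∈ B0, n0 ∈ B3 → different blocks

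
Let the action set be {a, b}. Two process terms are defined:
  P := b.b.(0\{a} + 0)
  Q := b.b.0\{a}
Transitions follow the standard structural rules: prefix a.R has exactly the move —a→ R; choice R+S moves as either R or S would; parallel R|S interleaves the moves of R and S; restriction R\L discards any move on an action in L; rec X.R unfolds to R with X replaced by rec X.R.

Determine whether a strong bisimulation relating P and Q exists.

bisimilar

LTS(P): 3 reachable states
  p0 = b.b.(0\{a} + 0) has moves -b-> p1
  p1 = b.(0\{a} + 0) has moves -b-> p2
  p2 = 0\{a} + 0 has moves ∅
LTS(Q): 3 reachable states
  q0 = b.b.0\{a} has moves -b-> q1
  q1 = b.0\{a} has moves -b-> q2
  q2 = 0\{a} has moves ∅
Bisimilarity quotient blocks:
  B0 = {p0, q0}
  B1 = {p1, q1}
  B2 = {p2, q2}
p0 ∈ B0, q0 ∈ B0 → same block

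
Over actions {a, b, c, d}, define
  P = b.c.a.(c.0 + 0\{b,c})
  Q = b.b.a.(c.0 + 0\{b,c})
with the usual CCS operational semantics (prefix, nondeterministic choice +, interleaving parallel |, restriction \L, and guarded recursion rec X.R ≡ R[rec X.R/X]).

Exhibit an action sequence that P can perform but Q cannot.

bc

Reachable graph of P (5 states):
  m0 = b.c.a.(c.0 + 0\{b,c}) :: ··b··> m1
  m1 = c.a.(c.0 + 0\{b,c}) :: ··c··> m2
  m2 = a.(c.0 + 0\{b,c}) :: ··a··> m3
  m3 = c.0 + 0\{b,c} :: ··c··> m4
  m4 = 0 :: ∅
Reachable graph of Q (5 states):
  n0 = b.b.a.(c.0 + 0\{b,c}) :: ··b··> n1
  n1 = b.a.(c.0 + 0\{b,c}) :: ··b··> n2
  n2 = a.(c.0 + 0\{b,c}) :: ··a··> n3
  n3 = c.0 + 0\{b,c} :: ··c··> n4
  n4 = 0 :: ∅
Executing bc from P (initial set {m0}):
  after b @ step 1: {m1}
  after c @ step 2: {m2}
  P completes σ.
Executing bc from Q (initial set {n0}):
  after b @ step 1: {n1}
  after c @ step 2: no successor for Q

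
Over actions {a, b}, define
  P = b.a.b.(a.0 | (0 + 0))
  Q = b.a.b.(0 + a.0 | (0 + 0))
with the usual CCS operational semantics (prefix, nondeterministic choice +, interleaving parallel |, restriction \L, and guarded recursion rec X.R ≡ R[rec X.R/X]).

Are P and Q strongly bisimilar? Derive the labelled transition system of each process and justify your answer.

YES

P's transition system — 5 states:
  m0 = b.a.b.(a.0 | (0 + 0)) → --b--▸ m1
  m1 = a.b.(a.0 | (0 + 0)) → --a--▸ m2
  m2 = b.(a.0 | (0 + 0)) → --b--▸ m3
  m3 = a.0 | (0 + 0) → --a--▸ m4
  m4 = 0 | (0 + 0) → (no moves)
Q's transition system — 5 states:
  n0 = b.a.b.(0 + a.0 | (0 + 0)) → --b--▸ n1
  n1 = a.b.(0 + a.0 | (0 + 0)) → --a--▸ n2
  n2 = b.(0 + a.0 | (0 + 0)) → --b--▸ n3
  n3 = 0 + a.0 | (0 + 0) → --a--▸ n4
  n4 = 0 | (0 + 0) → (no moves)
Coarsest stable partition (strong bisimilarity classes):
  B0 = {m0, n0}
  B1 = {m1, n1}
  B2 = {m2, n2}
  B3 = {m3, n3}
  B4 = {m4, n4}
m0 ∈ B0, n0 ∈ B0 → same block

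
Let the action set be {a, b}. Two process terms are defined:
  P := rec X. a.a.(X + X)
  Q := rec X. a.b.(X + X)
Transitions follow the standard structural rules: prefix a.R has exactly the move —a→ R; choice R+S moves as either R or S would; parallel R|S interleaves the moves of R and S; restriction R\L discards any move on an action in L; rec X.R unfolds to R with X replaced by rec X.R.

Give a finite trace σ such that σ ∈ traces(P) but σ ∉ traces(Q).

P's transition system — 3 states:
  m0 = rec X. a.a.(X + X) has moves =a=> m1
  m1 = a.((rec X. a.a.(X + X)) + (rec X. a.a.(X + X))) has moves =a=> m2
  m2 = (rec X. a.a.(X + X)) + (rec X. a.a.(X + X)) has moves =a=> m1
Q's transition system — 3 states:
  n0 = rec X. a.b.(X + X) has moves =a=> n1
  n1 = b.((rec X. a.b.(X + X)) + (rec X. a.b.(X + X))) has moves =b=> n2
  n2 = (rec X. a.b.(X + X)) + (rec X. a.b.(X + X)) has moves =a=> n1
Executing aa from P (initial set {m0}):
  [1] a ⇒ {m1}
  [2] a ⇒ {m2}
  — P admits the full trace.
Executing aa from Q (initial set {n0}):
  [1] a ⇒ {n1}
  [2] a ⇒ ∅  — Q cannot continue

aa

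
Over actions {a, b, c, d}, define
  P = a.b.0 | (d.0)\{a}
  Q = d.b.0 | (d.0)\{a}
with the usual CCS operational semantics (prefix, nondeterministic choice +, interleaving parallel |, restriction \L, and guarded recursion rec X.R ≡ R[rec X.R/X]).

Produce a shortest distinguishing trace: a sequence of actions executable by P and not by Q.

Reachable graph of P (6 states):
  s0 = a.b.0 | (d.0)\{a} :: -a-> s1, -d-> s2
  s1 = b.0 | (d.0)\{a} :: -b-> s3, -d-> s4
  s2 = a.b.0 | 0\{a} :: -a-> s4
  s3 = 0 | (d.0)\{a} :: -d-> s5
  s4 = b.0 | 0\{a} :: -b-> s5
  s5 = 0 | 0\{a} :: ∅
Reachable graph of Q (6 states):
  t0 = d.b.0 | (d.0)\{a} :: -d-> t1, -d-> t2
  t1 = b.0 | (d.0)\{a} :: -b-> t3, -d-> t4
  t2 = d.b.0 | 0\{a} :: -d-> t4
  t3 = 0 | (d.0)\{a} :: -d-> t5
  t4 = b.0 | 0\{a} :: -b-> t5
  t5 = 0 | 0\{a} :: ∅
Run σ = ⟨a⟩ on P: start {s0}
  step 1 (a): {s1}
  — P admits the full trace.
Run σ = ⟨a⟩ on Q: start {t0}
  step 1 (a): ∅  — Q cannot continue

a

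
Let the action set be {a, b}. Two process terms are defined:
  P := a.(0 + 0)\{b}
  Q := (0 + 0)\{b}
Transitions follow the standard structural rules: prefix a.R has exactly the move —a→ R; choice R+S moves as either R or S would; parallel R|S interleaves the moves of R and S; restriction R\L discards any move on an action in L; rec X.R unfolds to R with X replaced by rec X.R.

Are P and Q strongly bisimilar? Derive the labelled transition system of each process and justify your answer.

NO

LTS(P): 2 reachable states
  s0 = a.(0 + 0)\{b} ⊢ =a=> s1
  s1 = (0 + 0)\{b} ⊢ stopped
LTS(Q): 1 reachable states
  t0 = (0 + 0)\{b} ⊢ stopped
Coarsest stable partition (strong bisimilarity classes):
  B0 = {s0}
  B1 = {s1, t0}
s0 ∈ B0, t0 ∈ B1 → different blocks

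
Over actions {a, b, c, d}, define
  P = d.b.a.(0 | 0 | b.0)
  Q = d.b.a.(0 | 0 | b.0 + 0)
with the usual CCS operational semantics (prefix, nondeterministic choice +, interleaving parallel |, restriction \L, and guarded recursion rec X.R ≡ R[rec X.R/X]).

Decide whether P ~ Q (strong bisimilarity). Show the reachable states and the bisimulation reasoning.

P ~ Q

P's transition system — 5 states:
  m0 = d.b.a.(0 | 0 | b.0) has moves -d-> m1
  m1 = b.a.(0 | 0 | b.0) has moves -b-> m2
  m2 = a.(0 | 0 | b.0) has moves -a-> m3
  m3 = 0 | 0 | b.0 has moves -b-> m4
  m4 = 0 | 0 | 0 has moves stopped
Q's transition system — 5 states:
  n0 = d.b.a.(0 | 0 | b.0 + 0) has moves -d-> n1
  n1 = b.a.(0 | 0 | b.0 + 0) has moves -b-> n2
  n2 = a.(0 | 0 | b.0 + 0) has moves -a-> n3
  n3 = 0 | 0 | b.0 + 0 has moves -b-> n4
  n4 = 0 | 0 | 0 has moves stopped
Partition-refinement fixed point:
  B0 = {m0, n0}
  B1 = {m1, n1}
  B2 = {m2, n2}
  B3 = {m3, n3}
  B4 = {m4, n4}
m0 ∈ B0, n0 ∈ B0 → same block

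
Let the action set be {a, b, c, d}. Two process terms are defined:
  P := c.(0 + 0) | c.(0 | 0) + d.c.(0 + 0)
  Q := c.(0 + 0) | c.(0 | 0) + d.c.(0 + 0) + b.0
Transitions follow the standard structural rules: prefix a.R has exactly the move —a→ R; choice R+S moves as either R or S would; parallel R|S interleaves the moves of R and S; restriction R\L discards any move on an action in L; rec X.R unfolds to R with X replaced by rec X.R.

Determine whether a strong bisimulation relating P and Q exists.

LTS(P): 6 reachable states
  u0 = c.(0 + 0) | c.(0 | 0) + d.c.(0 + 0) ⊢ —c→ u1, —c→ u2, —d→ u3
  u1 = (0 + 0) | c.(0 | 0) ⊢ —c→ u4
  u2 = c.(0 + 0) | (0 | 0) ⊢ —c→ u4
  u3 = c.(0 + 0) ⊢ —c→ u5
  u4 = (0 + 0) | (0 | 0) ⊢ (no moves)
  u5 = 0 + 0 ⊢ (no moves)
LTS(Q): 7 reachable states
  v0 = c.(0 + 0) | c.(0 | 0) + d.c.(0 + 0) + b.0 ⊢ —b→ v1, —c→ v2, —c→ v3, —d→ v4
  v1 = 0 ⊢ (no moves)
  v2 = (0 + 0) | c.(0 | 0) ⊢ —c→ v5
  v3 = c.(0 + 0) | (0 | 0) ⊢ —c→ v5
  v4 = c.(0 + 0) ⊢ —c→ v6
  v5 = (0 + 0) | (0 | 0) ⊢ (no moves)
  v6 = 0 + 0 ⊢ (no moves)
Bisimilarity quotient blocks:
  B0 = {u0}
  B1 = {u1, u2, u3, v2, v3, v4}
  B2 = {u4, u5, v1, v5, v6}
  B3 = {v0}
u0 ∈ B0, v0 ∈ B3 → different blocks

NO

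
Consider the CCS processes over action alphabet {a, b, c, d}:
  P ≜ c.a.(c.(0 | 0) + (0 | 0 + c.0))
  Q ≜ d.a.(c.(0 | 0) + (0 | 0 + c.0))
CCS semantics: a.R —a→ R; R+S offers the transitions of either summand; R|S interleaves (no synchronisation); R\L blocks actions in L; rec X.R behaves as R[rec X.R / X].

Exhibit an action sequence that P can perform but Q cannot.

LTS(P): 5 reachable states
  m0 = c.a.(c.(0 | 0) + (0 | 0 + c.0)) | —c→ m1
  m1 = a.(c.(0 | 0) + (0 | 0 + c.0)) | —a→ m2
  m2 = c.(0 | 0) + (0 | 0 + c.0) | —c→ m3, —c→ m4
  m3 = 0 | stopped
  m4 = 0 | 0 | stopped
LTS(Q): 5 reachable states
  n0 = d.a.(c.(0 | 0) + (0 | 0 + c.0)) | —d→ n1
  n1 = a.(c.(0 | 0) + (0 | 0 + c.0)) | —a→ n2
  n2 = c.(0 | 0) + (0 | 0 + c.0) | —c→ n3, —c→ n4
  n3 = 0 | stopped
  n4 = 0 | 0 | stopped
Trace ⟨c⟩ through P, begin at {m0}:
  after c @ step 1: {m1}
  P completes σ.
Trace ⟨c⟩ through Q, begin at {n0}:
  after c @ step 1: ∅ (Q stuck)

c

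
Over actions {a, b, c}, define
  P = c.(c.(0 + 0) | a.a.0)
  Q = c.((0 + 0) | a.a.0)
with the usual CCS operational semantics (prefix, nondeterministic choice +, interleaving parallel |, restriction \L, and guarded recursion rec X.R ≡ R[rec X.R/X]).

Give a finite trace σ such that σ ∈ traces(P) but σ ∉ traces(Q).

cc

LTS(P): 7 reachable states
  u0 = c.(c.(0 + 0) | a.a.0) ⊢ -c-> u1
  u1 = c.(0 + 0) | a.a.0 ⊢ -a-> u2, -c-> u3
  u2 = c.(0 + 0) | a.0 ⊢ -a-> u4, -c-> u5
  u3 = (0 + 0) | a.a.0 ⊢ -a-> u5
  u4 = c.(0 + 0) | 0 ⊢ -c-> u6
  u5 = (0 + 0) | a.0 ⊢ -a-> u6
  u6 = (0 + 0) | 0 ⊢ stopped
LTS(Q): 4 reachable states
  v0 = c.((0 + 0) | a.a.0) ⊢ -c-> v1
  v1 = (0 + 0) | a.a.0 ⊢ -a-> v2
  v2 = (0 + 0) | a.0 ⊢ -a-> v3
  v3 = (0 + 0) | 0 ⊢ stopped
Executing cc from P (initial set {u0}):
  step 1 (c): {u1}
  step 2 (c): {u3}
  P completes σ.
Executing cc from Q (initial set {v0}):
  step 1 (c): {v1}
  step 2 (c): ∅ (Q stuck)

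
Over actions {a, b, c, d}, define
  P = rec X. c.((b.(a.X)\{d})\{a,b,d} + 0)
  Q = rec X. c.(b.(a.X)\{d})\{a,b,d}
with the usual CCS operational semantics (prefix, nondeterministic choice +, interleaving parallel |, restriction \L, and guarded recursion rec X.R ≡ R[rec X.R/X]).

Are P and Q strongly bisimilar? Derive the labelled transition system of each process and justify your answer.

bisimilar

LTS(P): 2 reachable states
  u0 = rec X. c.((b.(a.X)\{d})\{a,b,d} + 0) | --c--▸ u1
  u1 = (b.(a.(rec X. c.((b.(a.X)\{d})\{a,b,d} + 0)))\{d})\{a,b,d} + 0 | (no moves)
LTS(Q): 2 reachable states
  v0 = rec X. c.(b.(a.X)\{d})\{a,b,d} | --c--▸ v1
  v1 = (b.(a.(rec X. c.(b.(a.X)\{d})\{a,b,d}))\{d})\{a,b,d} | (no moves)
Partition-refinement fixed point:
  B0 = {u0, v0}
  B1 = {u1, v1}
u0 ∈ B0, v0 ∈ B0 → same block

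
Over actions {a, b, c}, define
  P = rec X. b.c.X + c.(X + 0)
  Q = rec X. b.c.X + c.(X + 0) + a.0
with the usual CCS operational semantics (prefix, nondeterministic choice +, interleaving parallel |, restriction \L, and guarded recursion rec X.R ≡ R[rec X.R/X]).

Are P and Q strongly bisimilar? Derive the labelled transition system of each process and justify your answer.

P ≁ Q

Reachable graph of P (3 states):
  p0 = rec X. b.c.X + c.(X + 0) has moves =b=> p1, =c=> p2
  p1 = c.(rec X. b.c.X + c.(X + 0)) has moves =c=> p0
  p2 = (rec X. b.c.X + c.(X + 0)) + 0 has moves =b=> p1, =c=> p2
Reachable graph of Q (4 states):
  q0 = rec X. b.c.X + c.(X + 0) + a.0 has moves =a=> q1, =b=> q2, =c=> q3
  q1 = 0 has moves stopped
  q2 = c.(rec X. b.c.X + c.(X + 0) + a.0) has moves =c=> q0
  q3 = (rec X. b.c.X + c.(X + 0) + a.0) + 0 has moves =a=> q1, =b=> q2, =c=> q3
Coarsest stable partition (strong bisimilarity classes):
  B0 = {p0, p2}
  B1 = {p1}
  B2 = {q0, q3}
  B3 = {q1}
  B4 = {q2}
p0 ∈ B0, q0 ∈ B2 → different blocks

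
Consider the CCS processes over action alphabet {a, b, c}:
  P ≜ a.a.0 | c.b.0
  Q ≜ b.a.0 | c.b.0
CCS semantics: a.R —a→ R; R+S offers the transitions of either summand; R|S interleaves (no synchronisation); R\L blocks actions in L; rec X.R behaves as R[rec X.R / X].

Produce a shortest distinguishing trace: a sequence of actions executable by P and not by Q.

a

Reachable graph of P (9 states):
  m0 = a.a.0 | c.b.0 has moves =a=> m1, =c=> m2
  m1 = a.0 | c.b.0 has moves =a=> m3, =c=> m4
  m2 = a.a.0 | b.0 has moves =a=> m4, =b=> m5
  m3 = 0 | c.b.0 has moves =c=> m6
  m4 = a.0 | b.0 has moves =a=> m6, =b=> m7
  m5 = a.a.0 | 0 has moves =a=> m7
  m6 = 0 | b.0 has moves =b=> m8
  m7 = a.0 | 0 has moves =a=> m8
  m8 = 0 | 0 has moves ·
Reachable graph of Q (9 states):
  n0 = b.a.0 | c.b.0 has moves =b=> n1, =c=> n2
  n1 = a.0 | c.b.0 has moves =a=> n3, =c=> n4
  n2 = b.a.0 | b.0 has moves =b=> n4, =b=> n5
  n3 = 0 | c.b.0 has moves =c=> n6
  n4 = a.0 | b.0 has moves =a=> n6, =b=> n7
  n5 = b.a.0 | 0 has moves =b=> n7
  n6 = 0 | b.0 has moves =b=> n8
  n7 = a.0 | 0 has moves =a=> n8
  n8 = 0 | 0 has moves ·
Run σ = ⟨a⟩ on P: start {m0}
  [1] a ⇒ {m1}
  — P admits the full trace.
Run σ = ⟨a⟩ on Q: start {n0}
  [1] a ⇒ ∅ (Q stuck)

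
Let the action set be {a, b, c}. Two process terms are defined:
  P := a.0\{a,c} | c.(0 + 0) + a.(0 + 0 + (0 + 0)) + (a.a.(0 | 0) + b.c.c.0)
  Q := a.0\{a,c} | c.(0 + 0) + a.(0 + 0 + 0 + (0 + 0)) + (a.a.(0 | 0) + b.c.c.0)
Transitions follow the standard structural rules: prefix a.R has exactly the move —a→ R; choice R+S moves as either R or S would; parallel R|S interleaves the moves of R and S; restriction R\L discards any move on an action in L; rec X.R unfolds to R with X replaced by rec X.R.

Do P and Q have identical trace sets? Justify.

Reachable graph of P (10 states):
  u0 = a.0\{a,c} | c.(0 + 0) + a.(0 + 0 + (0 + 0)) + (a.a.(0 | 0) + b.c.c.0) ⊢ ··a··> u1, ··a··> u2, ··a··> u3, ··b··> u4, ··c··> u5
  u1 = 0 + 0 + (0 + 0) ⊢ ·
  u2 = 0\{a,c} | c.(0 + 0) ⊢ ··c··> u6
  u3 = a.(0 | 0) ⊢ ··a··> u7
  u4 = c.c.0 ⊢ ··c··> u8
  u5 = a.0\{a,c} | (0 + 0) ⊢ ··a··> u6
  u6 = 0\{a,c} | (0 + 0) ⊢ ·
  u7 = 0 | 0 ⊢ ·
  u8 = c.0 ⊢ ··c··> u9
  u9 = 0 ⊢ ·
Reachable graph of Q (10 states):
  v0 = a.0\{a,c} | c.(0 + 0) + a.(0 + 0 + 0 + (0 + 0)) + (a.a.(0 | 0) + b.c.c.0) ⊢ ··a··> v1, ··a··> v2, ··a··> v3, ··b··> v4, ··c··> v5
  v1 = 0 + 0 + 0 + (0 + 0) ⊢ ·
  v2 = 0\{a,c} | c.(0 + 0) ⊢ ··c··> v6
  v3 = a.(0 | 0) ⊢ ··a··> v7
  v4 = c.c.0 ⊢ ··c··> v8
  v5 = a.0\{a,c} | (0 + 0) ⊢ ··a··> v6
  v6 = 0\{a,c} | (0 + 0) ⊢ ·
  v7 = 0 | 0 ⊢ ·
  v8 = c.0 ⊢ ··c··> v9
  v9 = 0 ⊢ ·
Coarsest stable partition (strong bisimilarity classes):
  B0 = {u0, v0}
  B1 = {u4, v4}
  B2 = {u2, u8, v2, v8}
  B3 = {u1, u6, u7, u9, v1, v6, v7, v9}
  B4 = {u3, u5, v3, v5}
u0 ∈ B0, v0 ∈ B0 → same block
Bisimilar ⇒ trace-equivalent.

YES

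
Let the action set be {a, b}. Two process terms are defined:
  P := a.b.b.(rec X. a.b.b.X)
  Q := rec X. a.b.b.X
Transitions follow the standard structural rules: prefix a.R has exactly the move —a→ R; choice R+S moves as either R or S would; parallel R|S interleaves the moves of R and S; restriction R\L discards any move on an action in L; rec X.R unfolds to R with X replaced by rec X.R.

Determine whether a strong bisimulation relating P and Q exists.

YES

LTS(P): 4 reachable states
  s0 = a.b.b.(rec X. a.b.b.X) has moves =a=> s1
  s1 = b.b.(rec X. a.b.b.X) has moves =b=> s2
  s2 = b.(rec X. a.b.b.X) has moves =b=> s3
  s3 = rec X. a.b.b.X has moves =a=> s1
LTS(Q): 3 reachable states
  t0 = rec X. a.b.b.X has moves =a=> t1
  t1 = b.b.(rec X. a.b.b.X) has moves =b=> t2
  t2 = b.(rec X. a.b.b.X) has moves =b=> t0
Coarsest stable partition (strong bisimilarity classes):
  B0 = {s0, s3, t0}
  B1 = {s1, t1}
  B2 = {s2, t2}
s0 ∈ B0, t0 ∈ B0 → same block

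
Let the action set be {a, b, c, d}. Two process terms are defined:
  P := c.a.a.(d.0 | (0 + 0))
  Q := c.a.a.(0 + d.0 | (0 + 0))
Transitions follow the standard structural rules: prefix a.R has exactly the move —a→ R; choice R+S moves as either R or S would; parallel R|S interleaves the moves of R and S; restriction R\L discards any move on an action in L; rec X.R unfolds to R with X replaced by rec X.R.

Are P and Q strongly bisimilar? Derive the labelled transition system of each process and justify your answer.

Reachable graph of P (5 states):
  s0 = c.a.a.(d.0 | (0 + 0)) ⊢ -c-> s1
  s1 = a.a.(d.0 | (0 + 0)) ⊢ -a-> s2
  s2 = a.(d.0 | (0 + 0)) ⊢ -a-> s3
  s3 = d.0 | (0 + 0) ⊢ -d-> s4
  s4 = 0 | (0 + 0) ⊢ (no moves)
Reachable graph of Q (5 states):
  t0 = c.a.a.(0 + d.0 | (0 + 0)) ⊢ -c-> t1
  t1 = a.a.(0 + d.0 | (0 + 0)) ⊢ -a-> t2
  t2 = a.(0 + d.0 | (0 + 0)) ⊢ -a-> t3
  t3 = 0 + d.0 | (0 + 0) ⊢ -d-> t4
  t4 = 0 | (0 + 0) ⊢ (no moves)
Partition-refinement fixed point:
  B0 = {s0, t0}
  B1 = {s1, t1}
  B2 = {s2, t2}
  B3 = {s3, t3}
  B4 = {s4, t4}
s0 ∈ B0, t0 ∈ B0 → same block

P ~ Q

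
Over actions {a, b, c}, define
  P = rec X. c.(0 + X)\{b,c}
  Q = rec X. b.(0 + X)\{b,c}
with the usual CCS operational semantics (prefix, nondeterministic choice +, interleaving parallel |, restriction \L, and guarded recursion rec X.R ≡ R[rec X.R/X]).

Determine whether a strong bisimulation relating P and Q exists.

Reachable graph of P (2 states):
  p0 = rec X. c.(0 + X)\{b,c} | =c=> p1
  p1 = (0 + (rec X. c.(0 + X)\{b,c}))\{b,c} | stopped
Reachable graph of Q (2 states):
  q0 = rec X. b.(0 + X)\{b,c} | =b=> q1
  q1 = (0 + (rec X. b.(0 + X)\{b,c}))\{b,c} | stopped
Coarsest stable partition (strong bisimilarity classes):
  B0 = {p0}
  B1 = {p1, q1}
  B2 = {q0}
p0 ∈ B0, q0 ∈ B2 → different blocks

not bisimilar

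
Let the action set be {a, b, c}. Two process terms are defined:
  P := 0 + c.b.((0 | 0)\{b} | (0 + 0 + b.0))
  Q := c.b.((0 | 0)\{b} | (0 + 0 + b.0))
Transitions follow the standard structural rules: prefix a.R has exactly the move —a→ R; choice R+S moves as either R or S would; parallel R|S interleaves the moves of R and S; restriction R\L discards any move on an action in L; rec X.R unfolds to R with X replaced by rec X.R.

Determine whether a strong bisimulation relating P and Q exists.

Reachable graph of P (4 states):
  u0 = 0 + c.b.((0 | 0)\{b} | (0 + 0 + b.0)) has moves -c-> u1
  u1 = b.((0 | 0)\{b} | (0 + 0 + b.0)) has moves -b-> u2
  u2 = (0 | 0)\{b} | (0 + 0 + b.0) has moves -b-> u3
  u3 = (0 | 0)\{b} | 0 has moves (no moves)
Reachable graph of Q (4 states):
  v0 = c.b.((0 | 0)\{b} | (0 + 0 + b.0)) has moves -c-> v1
  v1 = b.((0 | 0)\{b} | (0 + 0 + b.0)) has moves -b-> v2
  v2 = (0 | 0)\{b} | (0 + 0 + b.0) has moves -b-> v3
  v3 = (0 | 0)\{b} | 0 has moves (no moves)
Partition-refinement fixed point:
  B0 = {u0, v0}
  B1 = {u1, v1}
  B2 = {u2, v2}
  B3 = {u3, v3}
u0 ∈ B0, v0 ∈ B0 → same block

bisimilar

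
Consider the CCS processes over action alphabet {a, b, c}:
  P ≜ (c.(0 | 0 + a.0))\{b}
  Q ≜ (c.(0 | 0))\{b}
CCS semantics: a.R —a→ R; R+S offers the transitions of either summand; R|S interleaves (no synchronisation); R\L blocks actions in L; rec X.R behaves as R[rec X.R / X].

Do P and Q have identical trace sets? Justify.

P's transition system — 3 states:
  m0 = (c.(0 | 0 + a.0))\{b} has moves ··c··> m1
  m1 = (0 | 0 + a.0)\{b} has moves ··a··> m2
  m2 = 0\{b} has moves ∅
Q's transition system — 2 states:
  n0 = (c.(0 | 0))\{b} has moves ··c··> n1
  n1 = (0 | 0)\{b} has moves ∅
Executing ca from P (initial set {m0}):
  step 1 (c): {m1}
  step 2 (a): {m2}
  — P admits the full trace.
Executing ca from Q (initial set {n0}):
  step 1 (c): {n1}
  step 2 (a): ∅  — Q cannot continue

trace-distinct — witness ⟨ca⟩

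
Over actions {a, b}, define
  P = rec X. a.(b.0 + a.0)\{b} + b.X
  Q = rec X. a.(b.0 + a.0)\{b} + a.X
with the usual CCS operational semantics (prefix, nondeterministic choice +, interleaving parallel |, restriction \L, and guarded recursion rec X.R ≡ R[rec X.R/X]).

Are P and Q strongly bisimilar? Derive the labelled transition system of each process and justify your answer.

not bisimilar

Reachable graph of P (3 states):
  u0 = rec X. a.(b.0 + a.0)\{b} + b.X :: =a=> u1, =b=> u0
  u1 = (b.0 + a.0)\{b} :: =a=> u2
  u2 = 0\{b} :: ·
Reachable graph of Q (3 states):
  v0 = rec X. a.(b.0 + a.0)\{b} + a.X :: =a=> v0, =a=> v1
  v1 = (b.0 + a.0)\{b} :: =a=> v2
  v2 = 0\{b} :: ·
Coarsest stable partition (strong bisimilarity classes):
  B0 = {u0}
  B1 = {u1, v1}
  B2 = {u2, v2}
  B3 = {v0}
u0 ∈ B0, v0 ∈ B3 → different blocks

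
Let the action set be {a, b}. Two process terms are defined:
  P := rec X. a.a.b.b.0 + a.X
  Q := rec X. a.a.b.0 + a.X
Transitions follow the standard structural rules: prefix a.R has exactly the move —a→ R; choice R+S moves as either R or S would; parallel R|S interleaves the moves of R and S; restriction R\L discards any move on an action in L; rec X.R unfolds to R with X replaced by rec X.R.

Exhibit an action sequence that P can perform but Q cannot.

Reachable graph of P (5 states):
  m0 = rec X. a.a.b.b.0 + a.X | =a=> m0, =a=> m1
  m1 = a.b.b.0 | =a=> m2
  m2 = b.b.0 | =b=> m3
  m3 = b.0 | =b=> m4
  m4 = 0 | (no moves)
Reachable graph of Q (4 states):
  n0 = rec X. a.a.b.0 + a.X | =a=> n0, =a=> n1
  n1 = a.b.0 | =a=> n2
  n2 = b.0 | =b=> n3
  n3 = 0 | (no moves)
Trace ⟨aabb⟩ through P, begin at {m0}:
  after a @ step 1: {m0, m1}
  after a @ step 2: {m0, m1, m2}
  after b @ step 3: {m3}
  after b @ step 4: {m4}
  ✓ P
Trace ⟨aabb⟩ through Q, begin at {n0}:
  after a @ step 1: {n0, n1}
  after a @ step 2: {n0, n1, n2}
  after b @ step 3: {n3}
  after b @ step 4: ∅ (Q stuck)

aabb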